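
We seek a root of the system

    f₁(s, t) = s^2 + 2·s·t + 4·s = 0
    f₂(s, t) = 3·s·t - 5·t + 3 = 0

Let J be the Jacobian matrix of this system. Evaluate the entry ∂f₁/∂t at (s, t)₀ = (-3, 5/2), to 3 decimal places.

-6.000

∂f₁/∂t = 2·s.
At (-3, 5/2) this is -6.000.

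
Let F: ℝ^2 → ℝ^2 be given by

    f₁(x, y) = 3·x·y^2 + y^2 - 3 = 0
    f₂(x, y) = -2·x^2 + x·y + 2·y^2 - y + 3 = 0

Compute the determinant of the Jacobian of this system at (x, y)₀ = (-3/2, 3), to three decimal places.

J = [[3·y^2, 6·x·y + 2·y], [-4·x + y, x + 4·y - 1]].
At the point, J = [[27.000, -21.000], [9.000, 9.500]].
det J = 445.500.

445.500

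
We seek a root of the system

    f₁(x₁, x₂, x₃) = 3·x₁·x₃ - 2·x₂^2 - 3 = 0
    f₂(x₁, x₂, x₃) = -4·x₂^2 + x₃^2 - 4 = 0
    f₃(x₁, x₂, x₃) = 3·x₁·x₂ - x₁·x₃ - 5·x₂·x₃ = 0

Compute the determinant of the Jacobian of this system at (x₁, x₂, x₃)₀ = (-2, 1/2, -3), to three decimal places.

-558.000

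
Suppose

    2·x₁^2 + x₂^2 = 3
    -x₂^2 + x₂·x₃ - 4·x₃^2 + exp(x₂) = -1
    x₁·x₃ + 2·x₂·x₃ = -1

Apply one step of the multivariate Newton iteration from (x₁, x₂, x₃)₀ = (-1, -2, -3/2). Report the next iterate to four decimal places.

(-16.3890, 14.1390, -4.8667)

At (-1, -2, -3/2): F = (3.0000, -8.864665, 8.5000).
Jacobian J = [[4·x₁, 2·x₂, 0], [0, -2·x₂ + x₃ + exp(x₂), x₂ - 8·x₃], [x₃, 2·x₃, x₁ + 2·x₂]].
At the point, J = [[-4.0000, -4.0000, 0.0000], [0.0000, 2.635335, 10.0000], [-1.5000, -3.0000, -5.0000]] (det J = -7.293294).
Solving J·Δ = −F gives Δ = (-15.3890, 16.1390, -3.3667).
Then the next iterate is (x₁, x₂, x₃)₁ = (-16.3890, 14.1390, -4.8667).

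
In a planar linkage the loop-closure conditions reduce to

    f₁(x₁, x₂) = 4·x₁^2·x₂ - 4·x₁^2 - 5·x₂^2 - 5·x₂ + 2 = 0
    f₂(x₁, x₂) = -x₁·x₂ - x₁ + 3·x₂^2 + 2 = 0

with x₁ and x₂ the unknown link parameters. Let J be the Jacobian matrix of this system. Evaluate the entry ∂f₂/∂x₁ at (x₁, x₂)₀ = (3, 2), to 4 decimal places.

∂f₂/∂x₁ = -x₂ - 1.
At (3, 2) this is -3.0000.

-3.0000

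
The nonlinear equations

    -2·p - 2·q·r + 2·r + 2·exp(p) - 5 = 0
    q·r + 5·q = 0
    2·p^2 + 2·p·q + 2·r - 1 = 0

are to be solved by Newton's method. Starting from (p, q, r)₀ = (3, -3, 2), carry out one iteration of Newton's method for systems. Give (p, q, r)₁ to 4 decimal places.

(2.8564, -1.8880, -2.4053)

At (3, -3, 2): F = (45.171074, -21.0000, 3.0000).
Jacobian J = [[2·exp(p) - 2, -2·r, -2·q + 2], [0, r + 5, q], [4·p + 2·q, 2·p, 2]].
At the point, J = [[38.171074, -4.0000, 8.0000], [0.0000, 7.0000, -3.0000], [6.0000, 6.0000, 2.0000]] (det J = 957.474363).
Solving J·Δ = −F gives Δ = (-0.1436, 1.1120, -4.4053).
Then the next iterate is (p, q, r)₁ = (2.8564, -1.8880, -2.4053).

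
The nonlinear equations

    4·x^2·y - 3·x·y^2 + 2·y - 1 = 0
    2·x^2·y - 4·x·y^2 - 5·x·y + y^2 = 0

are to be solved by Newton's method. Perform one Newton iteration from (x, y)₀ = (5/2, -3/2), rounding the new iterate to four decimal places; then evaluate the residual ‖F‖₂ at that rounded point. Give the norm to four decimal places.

At (5/2, -3/2): F = (-58.3750, -20.2500).
Jacobian J = [[8·x·y - 3·y^2, 4·x^2 - 6·x·y + 2], [4·x·y - 4·y^2 - 5·y, 2·x^2 - 8·x·y - 5·x + 2·y]].
At the point, J = [[-36.7500, 49.5000], [-16.5000, 27.0000]] (det J = -175.5000).
Solving J·Δ = −F gives Δ = (-3.2692, -1.2479).
Then the next iterate is (x, y)₁ = (-0.7692, -2.7479).
Re-evaluating at (-0.7692, -2.7479): F = (4.425397, 16.963615), so ‖F‖₂ = 17.5314.

17.5314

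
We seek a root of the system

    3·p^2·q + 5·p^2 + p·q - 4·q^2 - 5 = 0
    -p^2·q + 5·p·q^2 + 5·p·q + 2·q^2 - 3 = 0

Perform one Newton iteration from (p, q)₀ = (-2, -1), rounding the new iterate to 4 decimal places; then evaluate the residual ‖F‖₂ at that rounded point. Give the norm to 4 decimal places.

2.2450

At (-2, -1): F = (1.0000, 3.0000).
Jacobian J = [[6·p·q + 10·p + q, 3·p^2 + p - 8·q], [-2·p·q + 5·q^2 + 5·q, -p^2 + 10·p·q + 5·p + 4·q]].
At the point, J = [[-9.0000, 18.0000], [-4.0000, 2.0000]] (det J = 54.0000).
Solving J·Δ = −F gives Δ = (0.9630, 0.4259).
Then the next iterate is (p, q)₁ = (-1.0370, -0.5741).
Re-evaluating at (-1.0370, -0.5741): F = (-2.198285, -0.455669), so ‖F‖₂ = 2.2450.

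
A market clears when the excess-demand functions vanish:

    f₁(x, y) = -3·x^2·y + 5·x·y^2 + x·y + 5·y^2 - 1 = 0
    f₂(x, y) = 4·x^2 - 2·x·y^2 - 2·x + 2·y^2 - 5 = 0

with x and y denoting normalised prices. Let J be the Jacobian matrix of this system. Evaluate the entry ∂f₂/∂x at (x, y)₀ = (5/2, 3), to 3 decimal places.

0.000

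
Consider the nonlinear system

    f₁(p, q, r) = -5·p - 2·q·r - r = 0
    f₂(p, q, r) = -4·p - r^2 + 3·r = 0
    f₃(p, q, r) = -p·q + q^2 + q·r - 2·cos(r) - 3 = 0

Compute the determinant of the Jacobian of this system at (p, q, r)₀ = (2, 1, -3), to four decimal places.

-207.7738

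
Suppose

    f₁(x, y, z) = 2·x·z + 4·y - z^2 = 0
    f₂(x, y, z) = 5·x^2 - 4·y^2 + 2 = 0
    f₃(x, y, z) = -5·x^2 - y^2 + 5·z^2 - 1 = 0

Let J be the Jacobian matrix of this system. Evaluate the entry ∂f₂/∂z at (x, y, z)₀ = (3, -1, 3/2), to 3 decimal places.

0.000

∂f₂/∂z = 0.
At (3, -1, 3/2) this is 0.000.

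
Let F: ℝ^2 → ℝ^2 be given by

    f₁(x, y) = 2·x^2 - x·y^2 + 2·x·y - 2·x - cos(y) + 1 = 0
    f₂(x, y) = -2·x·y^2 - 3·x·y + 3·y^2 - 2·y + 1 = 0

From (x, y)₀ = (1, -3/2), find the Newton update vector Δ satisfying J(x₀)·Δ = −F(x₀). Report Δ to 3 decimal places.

(0.325, 1.344)

At (1, -3/2): F = (-4.32074, 10.750).
Jacobian J = [[4·x - y^2 + 2·y - 2, -2·x·y + 2·x + sin(y)], [-2·y^2 - 3·y, -4·x·y - 3·x + 6·y - 2]].
At the point, J = [[-3.250, 4.00251], [0.000, -8.000]] (det J = 26.000).
Solving J·Δ = −F gives Δ = (0.325, 1.344).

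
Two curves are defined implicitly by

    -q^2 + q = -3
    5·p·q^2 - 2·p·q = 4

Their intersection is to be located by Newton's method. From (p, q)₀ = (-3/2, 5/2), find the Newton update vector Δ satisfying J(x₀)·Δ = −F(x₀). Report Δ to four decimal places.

(1.4060, -0.1875)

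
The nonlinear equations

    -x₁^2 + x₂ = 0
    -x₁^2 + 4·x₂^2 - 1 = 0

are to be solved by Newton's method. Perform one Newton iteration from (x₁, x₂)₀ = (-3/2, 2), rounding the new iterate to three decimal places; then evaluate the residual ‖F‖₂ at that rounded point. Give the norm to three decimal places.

2.866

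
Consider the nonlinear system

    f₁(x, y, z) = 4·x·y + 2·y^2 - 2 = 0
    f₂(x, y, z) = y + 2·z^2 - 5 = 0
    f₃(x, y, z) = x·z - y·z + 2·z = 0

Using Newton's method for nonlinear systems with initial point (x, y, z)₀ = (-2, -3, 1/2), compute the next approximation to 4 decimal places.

At (-2, -3, 1/2): F = (40.0000, -7.5000, 1.5000).
Jacobian J = [[4·y, 4·x + 4·y, 0], [0, 1, 4·z], [z, -z, x - y + 2]].
At the point, J = [[-12.0000, -20.0000, 0.0000], [0.0000, 1.0000, 2.0000], [0.5000, -0.5000, 3.0000]] (det J = -68.0000).
Solving J·Δ = −F gives Δ = (-5.1471, 5.0882, 1.2059).
Then the next iterate is (x, y, z)₁ = (-7.1471, 2.0882, 1.7059).

(-7.1471, 2.0882, 1.7059)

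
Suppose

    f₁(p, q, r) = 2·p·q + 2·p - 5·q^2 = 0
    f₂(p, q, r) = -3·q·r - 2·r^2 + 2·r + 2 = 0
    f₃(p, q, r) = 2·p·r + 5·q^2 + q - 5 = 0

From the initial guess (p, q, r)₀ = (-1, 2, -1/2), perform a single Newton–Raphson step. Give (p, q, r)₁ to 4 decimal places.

(0.9789, 1.3579, 0.7684)

At (-1, 2, -1/2): F = (-26.0000, 3.5000, 18.0000).
Jacobian J = [[2·q + 2, 2·p - 10·q, 0], [0, -3·r, -3·q - 4·r + 2], [2·r, 10·q + 1, 2·p]].
At the point, J = [[6.0000, -22.0000, 0.0000], [0.0000, 1.5000, -2.0000], [-1.0000, 21.0000, -2.0000]] (det J = 190.0000).
Solving J·Δ = −F gives Δ = (1.9789, -0.6421, 1.2684).
Then the next iterate is (p, q, r)₁ = (0.9789, 1.3579, 0.7684).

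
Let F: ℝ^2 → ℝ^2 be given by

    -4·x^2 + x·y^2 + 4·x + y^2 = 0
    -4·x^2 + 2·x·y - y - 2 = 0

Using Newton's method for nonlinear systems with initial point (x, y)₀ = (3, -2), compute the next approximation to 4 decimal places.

(1.4697, -0.9697)

At (3, -2): F = (-8.0000, -48.0000).
Jacobian J = [[-8·x + y^2 + 4, 2·x·y + 2·y], [-8·x + 2·y, 2·x - 1]].
At the point, J = [[-16.0000, -16.0000], [-28.0000, 5.0000]] (det J = -528.0000).
Solving J·Δ = −F gives Δ = (-1.5303, 1.0303).
Then the next iterate is (x, y)₁ = (1.4697, -0.9697).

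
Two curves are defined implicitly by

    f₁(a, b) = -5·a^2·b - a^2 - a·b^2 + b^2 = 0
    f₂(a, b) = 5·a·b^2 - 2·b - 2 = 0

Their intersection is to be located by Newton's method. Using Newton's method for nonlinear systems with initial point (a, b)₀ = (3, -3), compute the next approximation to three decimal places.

At (3, -3): F = (108.000, 139.000).
Jacobian J = [[-10·a·b - 2·a - b^2, -5·a^2 - 2·a·b + 2·b], [5·b^2, 10·a·b - 2]].
At the point, J = [[75.000, -33.000], [45.000, -92.000]] (det J = -5415.000).
Solving J·Δ = −F gives Δ = (-0.988, 1.028).
Then the next iterate is (a, b)₁ = (2.012, -1.972).

(2.012, -1.972)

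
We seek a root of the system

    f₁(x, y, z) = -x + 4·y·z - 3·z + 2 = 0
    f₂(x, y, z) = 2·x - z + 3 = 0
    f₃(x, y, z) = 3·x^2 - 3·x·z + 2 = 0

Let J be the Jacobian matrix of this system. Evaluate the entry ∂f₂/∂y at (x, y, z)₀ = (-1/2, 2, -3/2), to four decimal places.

0.0000

∂f₂/∂y = 0.
At (-1/2, 2, -3/2) this is 0.0000.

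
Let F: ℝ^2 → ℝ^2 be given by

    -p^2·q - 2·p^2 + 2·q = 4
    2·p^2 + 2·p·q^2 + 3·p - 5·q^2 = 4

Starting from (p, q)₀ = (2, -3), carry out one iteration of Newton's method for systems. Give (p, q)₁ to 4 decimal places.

(2.4146, -5.1707)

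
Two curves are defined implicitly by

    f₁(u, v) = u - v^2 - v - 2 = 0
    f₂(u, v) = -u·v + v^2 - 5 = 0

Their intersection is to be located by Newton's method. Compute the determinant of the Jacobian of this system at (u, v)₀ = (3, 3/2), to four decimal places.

-6.0000

J = [[1, -2·v - 1], [-v, -u + 2·v]].
At the point, J = [[1.0000, -4.0000], [-1.5000, 0.0000]].
det J = -6.0000.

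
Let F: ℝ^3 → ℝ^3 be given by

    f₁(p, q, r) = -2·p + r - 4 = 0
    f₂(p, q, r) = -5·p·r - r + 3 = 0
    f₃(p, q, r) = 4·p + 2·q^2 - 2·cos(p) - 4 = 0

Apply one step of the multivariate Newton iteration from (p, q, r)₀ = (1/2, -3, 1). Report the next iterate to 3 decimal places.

At (1/2, -3, 1): F = (-4.000, -0.500, 14.24483).
Jacobian J = [[-2, 0, 1], [-5·r, 0, -5·p - 1], [2·sin(p) + 4, 4·q, 0]].
At the point, J = [[-2.000, 0.000, 1.000], [-5.000, 0.000, -3.500], [4.95885, -12.000, 0.000]] (det J = 144.000).
Solving J·Δ = −F gives Δ = (-1.208, 0.688, 1.583).
Then the next iterate is (p, q, r)₁ = (-0.708, -2.312, 2.583).

(-0.708, -2.312, 2.583)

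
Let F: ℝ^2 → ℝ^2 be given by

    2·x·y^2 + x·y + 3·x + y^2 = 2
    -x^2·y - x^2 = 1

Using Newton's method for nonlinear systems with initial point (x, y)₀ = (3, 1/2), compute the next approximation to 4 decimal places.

(2.0231, -0.1343)

At (3, 1/2): F = (10.2500, -14.5000).
Jacobian J = [[2·y^2 + y + 3, 4·x·y + x + 2·y], [-2·x·y - 2·x, -x^2]].
At the point, J = [[4.0000, 10.0000], [-9.0000, -9.0000]] (det J = 54.0000).
Solving J·Δ = −F gives Δ = (-0.9769, -0.6343).
Then the next iterate is (x, y)₁ = (2.0231, -0.1343).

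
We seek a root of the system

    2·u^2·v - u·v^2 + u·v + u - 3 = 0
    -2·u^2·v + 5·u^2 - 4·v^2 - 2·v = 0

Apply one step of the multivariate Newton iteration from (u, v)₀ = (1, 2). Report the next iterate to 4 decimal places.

(0.8623, 1.0362)

At (1, 2): F = (0.0000, -19.0000).
Jacobian J = [[4·u·v - v^2 + v + 1, 2·u^2 - 2·u·v + u], [-4·u·v + 10·u, -2·u^2 - 8·v - 2]].
At the point, J = [[7.0000, -1.0000], [2.0000, -20.0000]] (det J = -138.0000).
Solving J·Δ = −F gives Δ = (-0.1377, -0.9638).
Then the next iterate is (u, v)₁ = (0.8623, 1.0362).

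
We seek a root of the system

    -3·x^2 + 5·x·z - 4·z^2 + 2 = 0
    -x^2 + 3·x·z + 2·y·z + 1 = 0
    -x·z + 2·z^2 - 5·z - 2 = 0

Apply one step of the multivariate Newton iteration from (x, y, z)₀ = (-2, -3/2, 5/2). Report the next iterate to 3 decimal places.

At (-2, -3/2, 5/2): F = (-60.000, -25.500, 3.000).
Jacobian J = [[-6·x + 5·z, 0, 5·x - 8·z], [-2·x + 3·z, 2·z, 3·x + 2·y], [-z, 0, -x + 4·z - 5]].
At the point, J = [[24.500, 0.000, -30.000], [11.500, 5.000, -9.000], [-2.500, 0.000, 7.000]] (det J = 482.500).
Solving J·Δ = −F gives Δ = (3.420, -1.338, 0.793).
Then the next iterate is (x, y, z)₁ = (1.420, -2.838, 3.293).

(1.420, -2.838, 3.293)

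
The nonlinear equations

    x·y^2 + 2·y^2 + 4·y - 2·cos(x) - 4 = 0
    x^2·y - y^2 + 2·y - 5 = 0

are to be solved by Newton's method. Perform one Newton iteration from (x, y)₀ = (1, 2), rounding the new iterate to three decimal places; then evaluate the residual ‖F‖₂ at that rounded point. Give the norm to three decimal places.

At (1, 2): F = (14.91940, -3.000).
Jacobian J = [[y^2 + 2·sin(x), 2·x·y + 4·y + 4], [2·x·y, x^2 - 2·y + 2]].
At the point, J = [[5.68294, 16.000], [4.000, -1.000]] (det J = -69.68294).
Solving J·Δ = −F gives Δ = (0.475, -1.101).
Then the next iterate is (x, y)₁ = (1.475, 0.899).
Re-evaluating at (1.475, 0.899): F = (2.21320, -2.05431), so ‖F‖₂ = 3.020.

3.020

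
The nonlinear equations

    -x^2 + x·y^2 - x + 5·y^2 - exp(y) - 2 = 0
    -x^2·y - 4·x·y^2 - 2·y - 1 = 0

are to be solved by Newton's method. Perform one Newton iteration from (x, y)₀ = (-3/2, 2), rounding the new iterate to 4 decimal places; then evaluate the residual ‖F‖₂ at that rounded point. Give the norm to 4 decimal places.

At (-3/2, 2): F = (3.860944, 14.5000).
Jacobian J = [[-2·x + y^2 - 1, 2·x·y + 10·y - exp(y)], [-2·x·y - 4·y^2, -x^2 - 8·x·y - 2]].
At the point, J = [[6.0000, 6.610944], [-10.0000, 19.7500]] (det J = 184.609439).
Solving J·Δ = −F gives Δ = (0.1062, -0.6804).
Then the next iterate is (x, y)₁ = (-1.3938, 1.3196).
Re-evaluating at (-1.3938, 1.3196): F = (-0.011167, 3.505583), so ‖F‖₂ = 3.5056.

3.5056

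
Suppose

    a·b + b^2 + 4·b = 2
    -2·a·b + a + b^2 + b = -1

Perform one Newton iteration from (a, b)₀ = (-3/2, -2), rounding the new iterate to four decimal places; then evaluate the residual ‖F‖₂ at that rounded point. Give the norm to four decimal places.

17.6116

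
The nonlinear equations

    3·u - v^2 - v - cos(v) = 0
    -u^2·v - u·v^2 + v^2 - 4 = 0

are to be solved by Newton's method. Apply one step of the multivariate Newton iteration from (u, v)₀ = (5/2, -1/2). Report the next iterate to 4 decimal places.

(-0.0239, -1.9587)

At (5/2, -1/2): F = (6.872417, -1.2500).
Jacobian J = [[3, -2·v + sin(v) - 1], [-2·u·v - v^2, -u^2 - 2·u·v + 2·v]].
At the point, J = [[3.0000, -0.479426], [2.2500, -4.7500]] (det J = -13.171293).
Solving J·Δ = −F gives Δ = (-2.5239, -1.4587).
Then the next iterate is (u, v)₁ = (-0.0239, -1.9587).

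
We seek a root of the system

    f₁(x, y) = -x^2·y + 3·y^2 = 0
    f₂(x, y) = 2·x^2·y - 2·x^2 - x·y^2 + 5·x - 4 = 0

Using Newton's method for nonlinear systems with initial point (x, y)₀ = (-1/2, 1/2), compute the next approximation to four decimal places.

(0.7306, 0.0490)

At (-1/2, 1/2): F = (0.6250, -6.6250).
Jacobian J = [[-2·x·y, -x^2 + 6·y], [4·x·y - 4·x - y^2 + 5, 2·x^2 - 2·x·y]].
At the point, J = [[0.5000, 2.7500], [5.7500, 1.0000]] (det J = -15.3125).
Solving J·Δ = −F gives Δ = (1.2306, -0.4510).
Then the next iterate is (x, y)₁ = (0.7306, 0.0490).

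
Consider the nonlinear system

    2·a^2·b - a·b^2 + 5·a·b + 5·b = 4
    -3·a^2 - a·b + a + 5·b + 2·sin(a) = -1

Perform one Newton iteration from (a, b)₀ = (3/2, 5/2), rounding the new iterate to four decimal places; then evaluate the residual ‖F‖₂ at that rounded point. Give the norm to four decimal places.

At (3/2, 5/2): F = (29.1250, 6.494990).
Jacobian J = [[4·a·b - b^2 + 5·b, 2·a^2 - 2·a·b + 5·a + 5], [-6·a - b + 2·cos(a) + 1, -a + 5]].
At the point, J = [[21.2500, 9.5000], [-10.358526, 3.5000]] (det J = 172.780993).
Solving J·Δ = −F gives Δ = (-0.2329, -2.5449).
Then the next iterate is (a, b)₁ = (1.2671, -0.0449).
Re-evaluating at (1.2671, -0.0449): F = (-4.655696, -0.808659), so ‖F‖₂ = 4.7254.

4.7254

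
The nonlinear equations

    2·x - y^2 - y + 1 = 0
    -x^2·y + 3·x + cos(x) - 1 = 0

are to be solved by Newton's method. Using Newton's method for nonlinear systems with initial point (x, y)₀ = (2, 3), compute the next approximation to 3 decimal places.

At (2, 3): F = (-7.000, -7.41615).
Jacobian J = [[2, -2·y - 1], [-2·x·y - sin(x) + 3, -x^2]].
At the point, J = [[2.000, -7.000], [-9.90930, -4.000]] (det J = -77.36508).
Solving J·Δ = −F gives Δ = (-0.309, -1.088).
Then the next iterate is (x, y)₁ = (1.691, 1.912).

(1.691, 1.912)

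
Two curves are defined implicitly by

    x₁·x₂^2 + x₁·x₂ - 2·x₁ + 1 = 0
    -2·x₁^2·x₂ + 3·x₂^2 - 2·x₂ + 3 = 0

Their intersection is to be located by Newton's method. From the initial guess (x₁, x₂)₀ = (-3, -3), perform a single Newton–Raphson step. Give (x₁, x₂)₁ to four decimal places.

At (-3, -3): F = (-11.0000, 90.0000).
Jacobian J = [[x₂^2 + x₂ - 2, 2·x₁·x₂ + x₁], [-4·x₁·x₂, -2·x₁^2 + 6·x₂ - 2]].
At the point, J = [[4.0000, 15.0000], [-36.0000, -38.0000]] (det J = 388.0000).
Solving J·Δ = −F gives Δ = (2.4021, 0.0928).
Then the next iterate is (x₁, x₂)₁ = (-0.5979, -2.9072).

(-0.5979, -2.9072)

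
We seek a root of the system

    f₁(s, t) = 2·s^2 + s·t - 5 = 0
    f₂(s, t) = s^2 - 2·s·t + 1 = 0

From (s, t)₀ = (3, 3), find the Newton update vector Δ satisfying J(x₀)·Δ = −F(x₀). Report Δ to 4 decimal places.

(-1.2000, -1.3333)

At (3, 3): F = (22.0000, -8.0000).
Jacobian J = [[4·s + t, s], [2·s - 2·t, -2·s]].
At the point, J = [[15.0000, 3.0000], [0.0000, -6.0000]] (det J = -90.0000).
Solving J·Δ = −F gives Δ = (-1.2000, -1.3333).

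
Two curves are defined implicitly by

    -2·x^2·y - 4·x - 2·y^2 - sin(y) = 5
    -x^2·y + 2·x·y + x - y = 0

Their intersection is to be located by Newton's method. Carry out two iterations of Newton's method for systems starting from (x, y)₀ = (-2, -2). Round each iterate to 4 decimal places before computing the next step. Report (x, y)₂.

(-1.0711, -0.4443)

At (-2, -2): F = (11.909297, 16.0000).
Jacobian J = [[-4·x·y - 4, -2·x^2 - 4·y - cos(y)], [-2·x·y + 2·y + 1, -x^2 + 2·x - 1]].
At the point, J = [[-20.0000, 0.416147], [-11.0000, -9.0000]] (det J = 184.577615).
Solving J·Δ = −F gives Δ = (0.6168, 1.0239).
Then the next iterate is (x, y)₁ = (-1.3832, -0.9761).
Round to (-1.3832, -0.9761) and repeat: F = (3.190608, 4.160699), J = [[-9.400566, -0.482342], [-3.652483, -5.679642]].
Δ = (0.3121, 0.5318), so (x, y)₂ = (-1.0711, -0.4443).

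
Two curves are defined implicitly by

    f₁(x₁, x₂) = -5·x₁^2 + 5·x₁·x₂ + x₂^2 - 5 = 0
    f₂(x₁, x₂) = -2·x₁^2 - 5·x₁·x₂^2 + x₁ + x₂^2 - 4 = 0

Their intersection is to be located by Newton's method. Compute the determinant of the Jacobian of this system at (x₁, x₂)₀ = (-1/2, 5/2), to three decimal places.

J = [[-10·x₁ + 5·x₂, 5·x₁ + 2·x₂], [-4·x₁ - 5·x₂^2 + 1, -10·x₁·x₂ + 2·x₂]].
At the point, J = [[17.500, 2.500], [-28.250, 17.500]].
det J = 376.875.

376.875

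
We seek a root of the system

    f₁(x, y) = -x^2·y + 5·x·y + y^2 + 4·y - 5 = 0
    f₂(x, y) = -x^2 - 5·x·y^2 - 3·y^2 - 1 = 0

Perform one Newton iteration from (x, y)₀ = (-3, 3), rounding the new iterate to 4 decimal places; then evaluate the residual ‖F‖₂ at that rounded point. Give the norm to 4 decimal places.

At (-3, 3): F = (-56.0000, 98.0000).
Jacobian J = [[-2·x·y + 5·y, -x^2 + 5·x + 2·y + 4], [-2·x - 5·y^2, -10·x·y - 6·y]].
At the point, J = [[33.0000, -14.0000], [-39.0000, 72.0000]] (det J = 1830.0000).
Solving J·Δ = −F gives Δ = (1.4536, -0.5738).
Then the next iterate is (x, y)₁ = (-1.5464, 2.4262).
Re-evaluating at (-1.5464, 2.4262): F = (-13.970033, 24.463312), so ‖F‖₂ = 28.1712.

28.1712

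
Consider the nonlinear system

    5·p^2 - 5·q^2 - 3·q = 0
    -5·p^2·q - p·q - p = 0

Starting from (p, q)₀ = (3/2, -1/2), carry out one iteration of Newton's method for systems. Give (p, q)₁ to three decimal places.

(0.738, -0.536)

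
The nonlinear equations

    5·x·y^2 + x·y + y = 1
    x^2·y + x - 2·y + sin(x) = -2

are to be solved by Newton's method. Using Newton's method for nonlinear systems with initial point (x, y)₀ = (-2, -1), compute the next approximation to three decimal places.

At (-2, -1): F = (-10.000, -2.90930).
Jacobian J = [[5·y^2 + y, 10·x·y + x + 1], [2·x·y + cos(x) + 1, x^2 - 2]].
At the point, J = [[4.000, 19.000], [4.58385, 2.000]] (det J = -79.09321).
Solving J·Δ = −F gives Δ = (0.446, 0.432).
Then the next iterate is (x, y)₁ = (-1.554, -0.568).

(-1.554, -0.568)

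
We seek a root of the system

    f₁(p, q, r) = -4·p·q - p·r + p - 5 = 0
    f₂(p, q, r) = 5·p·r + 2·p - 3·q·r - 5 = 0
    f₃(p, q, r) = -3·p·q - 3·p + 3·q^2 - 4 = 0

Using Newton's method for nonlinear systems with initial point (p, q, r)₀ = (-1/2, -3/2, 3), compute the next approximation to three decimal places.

(9.278, 0.722, -70.111)

At (-1/2, -3/2, 3): F = (-7.000, 0.000, 2.000).
Jacobian J = [[-4·q - r + 1, -4·p, -p], [5·r + 2, -3·r, 5·p - 3·q], [-3·q - 3, -3·p + 6·q, 0]].
At the point, J = [[4.000, 2.000, 0.500], [17.000, -9.000, 2.000], [1.500, -7.500, 0.000]] (det J = 9.000).
Solving J·Δ = −F gives Δ = (9.778, 2.222, -73.111).
Then the next iterate is (p, q, r)₁ = (9.278, 0.722, -70.111).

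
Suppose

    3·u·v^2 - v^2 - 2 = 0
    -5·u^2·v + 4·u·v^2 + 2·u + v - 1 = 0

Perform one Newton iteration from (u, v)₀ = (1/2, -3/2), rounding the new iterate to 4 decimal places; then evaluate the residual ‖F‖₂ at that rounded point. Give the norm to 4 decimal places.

10.8627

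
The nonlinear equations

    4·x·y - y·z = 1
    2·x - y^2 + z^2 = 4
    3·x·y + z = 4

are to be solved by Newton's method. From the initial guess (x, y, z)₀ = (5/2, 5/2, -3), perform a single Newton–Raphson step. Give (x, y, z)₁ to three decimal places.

(2.727, 0.377, -0.531)

At (5/2, 5/2, -3): F = (31.500, 3.750, 11.750).
Jacobian J = [[4·y, 4·x - z, -y], [2, -2·y, 2·z], [3·y, 3·x, 1]].
At the point, J = [[10.000, 13.000, -2.500], [2.000, -5.000, -6.000], [7.500, 7.500, 1.000]] (det J = -342.250).
Solving J·Δ = −F gives Δ = (0.227, -2.123, 2.469).
Then the next iterate is (x, y, z)₁ = (2.727, 0.377, -0.531).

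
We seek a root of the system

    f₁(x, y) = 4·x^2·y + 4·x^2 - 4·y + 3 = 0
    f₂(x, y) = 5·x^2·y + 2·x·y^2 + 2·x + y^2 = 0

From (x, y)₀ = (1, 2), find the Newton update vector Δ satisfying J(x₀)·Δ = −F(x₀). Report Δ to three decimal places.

At (1, 2): F = (7.000, 24.000).
Jacobian J = [[8·x·y + 8·x, 4·x^2 - 4], [10·x·y + 2·y^2 + 2, 5·x^2 + 4·x·y + 2·y]].
At the point, J = [[24.000, 0.000], [30.000, 17.000]] (det J = 408.000).
Solving J·Δ = −F gives Δ = (-0.292, -0.897).

(-0.292, -0.897)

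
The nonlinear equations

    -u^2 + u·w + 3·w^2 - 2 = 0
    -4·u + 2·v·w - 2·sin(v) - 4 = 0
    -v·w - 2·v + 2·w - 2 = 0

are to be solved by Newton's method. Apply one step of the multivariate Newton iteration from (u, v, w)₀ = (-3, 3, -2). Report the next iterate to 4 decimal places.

At (-3, 3, -2): F = (7.0000, -4.282240, -6.0000).
Jacobian J = [[-2·u + w, 0, u + 6·w], [-4, 2·w - 2·cos(v), 2·v], [0, -w - 2, -v + 2]].
At the point, J = [[4.0000, 0.0000, -15.0000], [-4.0000, -2.020015, 6.0000], [0.0000, 0.0000, -1.0000]] (det J = 8.080060).
Solving J·Δ = −F gives Δ = (-24.2500, 28.0779, -6.0000).
Then the next iterate is (u, v, w)₁ = (-27.2500, 31.0779, -8.0000).

(-27.2500, 31.0779, -8.0000)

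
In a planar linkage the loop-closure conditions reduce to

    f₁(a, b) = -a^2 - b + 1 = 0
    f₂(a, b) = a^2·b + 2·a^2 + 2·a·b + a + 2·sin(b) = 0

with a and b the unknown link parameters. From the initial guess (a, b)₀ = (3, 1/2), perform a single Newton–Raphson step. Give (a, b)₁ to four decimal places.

At (3, 1/2): F = (-8.5000, 29.458851).
Jacobian J = [[-2·a, -1], [2·a·b + 4·a + 2·b + 1, a^2 + 2·a + 2·cos(b)]].
At the point, J = [[-6.0000, -1.0000], [17.0000, 16.755165]] (det J = -83.530991).
Solving J·Δ = −F gives Δ = (-1.3523, -0.3861).
Then the next iterate is (a, b)₁ = (1.6477, 0.1139).

(1.6477, 0.1139)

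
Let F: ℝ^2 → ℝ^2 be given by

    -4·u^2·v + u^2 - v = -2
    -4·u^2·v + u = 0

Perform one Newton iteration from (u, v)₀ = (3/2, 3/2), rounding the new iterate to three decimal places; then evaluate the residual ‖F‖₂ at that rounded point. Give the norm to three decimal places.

4.135

At (3/2, 3/2): F = (-10.750, -12.000).
Jacobian J = [[-8·u·v + 2·u, -4·u^2 - 1], [-8·u·v + 1, -4·u^2]].
At the point, J = [[-15.000, -10.000], [-17.000, -9.000]] (det J = -35.000).
Solving J·Δ = −F gives Δ = (-0.664, -0.079).
Then the next iterate is (u, v)₁ = (0.836, 1.421).
Re-evaluating at (0.836, 1.421): F = (-2.69463, -3.13652), so ‖F‖₂ = 4.135.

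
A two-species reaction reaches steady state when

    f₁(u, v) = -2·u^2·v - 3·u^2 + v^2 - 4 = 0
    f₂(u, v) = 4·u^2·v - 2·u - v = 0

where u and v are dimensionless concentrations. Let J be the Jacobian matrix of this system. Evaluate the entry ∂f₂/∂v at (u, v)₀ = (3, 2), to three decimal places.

∂f₂/∂v = 4·u^2 - 1.
At (3, 2) this is 35.000.

35.000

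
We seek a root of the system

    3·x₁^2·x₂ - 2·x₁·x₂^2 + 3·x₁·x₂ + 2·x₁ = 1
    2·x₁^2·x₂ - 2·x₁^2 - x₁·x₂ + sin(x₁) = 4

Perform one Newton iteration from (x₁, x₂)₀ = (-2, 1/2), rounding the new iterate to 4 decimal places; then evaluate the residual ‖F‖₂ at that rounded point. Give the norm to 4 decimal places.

4.3164

At (-2, 1/2): F = (-1.0000, -7.909297).
Jacobian J = [[6·x₁·x₂ - 2·x₂^2 + 3·x₂ + 2, 3·x₁^2 - 4·x₁·x₂ + 3·x₁], [4·x₁·x₂ - 4·x₁ - x₂ + cos(x₁), 2·x₁^2 - x₁]].
At the point, J = [[-3.0000, 10.0000], [3.083853, 10.0000]] (det J = -60.838532).
Solving J·Δ = −F gives Δ = (1.1357, 0.4407).
Then the next iterate is (x₁, x₂)₁ = (-0.8643, 0.9407).
Re-evaluating at (-0.8643, 0.9407): F = (-1.529925, -4.036190), so ‖F‖₂ = 4.3164.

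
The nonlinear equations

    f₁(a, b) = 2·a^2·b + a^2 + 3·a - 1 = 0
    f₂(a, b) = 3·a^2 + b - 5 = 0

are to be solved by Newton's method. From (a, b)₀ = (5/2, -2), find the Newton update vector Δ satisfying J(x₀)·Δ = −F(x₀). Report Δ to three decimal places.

(-0.798, 0.214)

At (5/2, -2): F = (-12.250, 11.750).
Jacobian J = [[4·a·b + 2·a + 3, 2·a^2], [6·a, 1]].
At the point, J = [[-12.000, 12.500], [15.000, 1.000]] (det J = -199.500).
Solving J·Δ = −F gives Δ = (-0.798, 0.214).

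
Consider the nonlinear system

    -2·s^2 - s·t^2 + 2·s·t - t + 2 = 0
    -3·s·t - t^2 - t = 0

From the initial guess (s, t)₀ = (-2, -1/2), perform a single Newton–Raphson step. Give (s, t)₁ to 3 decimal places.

(-1.270, -0.224)

At (-2, -1/2): F = (-3.000, -2.750).
Jacobian J = [[-4·s - t^2 + 2·t, -2·s·t + 2·s - 1], [-3·t, -3·s - 2·t - 1]].
At the point, J = [[6.750, -7.000], [1.500, 6.000]] (det J = 51.000).
Solving J·Δ = −F gives Δ = (0.730, 0.276).
Then the next iterate is (s, t)₁ = (-1.270, -0.224).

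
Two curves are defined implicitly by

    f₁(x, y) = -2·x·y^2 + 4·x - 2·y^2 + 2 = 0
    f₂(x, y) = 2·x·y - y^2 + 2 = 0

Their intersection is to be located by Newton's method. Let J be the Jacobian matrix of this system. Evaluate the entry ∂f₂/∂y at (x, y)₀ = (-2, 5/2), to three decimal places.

∂f₂/∂y = 2·x - 2·y.
At (-2, 5/2) this is -9.000.

-9.000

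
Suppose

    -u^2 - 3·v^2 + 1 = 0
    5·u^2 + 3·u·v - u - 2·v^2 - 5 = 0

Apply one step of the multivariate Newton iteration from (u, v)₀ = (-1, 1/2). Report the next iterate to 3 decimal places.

At (-1, 1/2): F = (-0.750, -1.000).
Jacobian J = [[-2·u, -6·v], [10·u + 3·v - 1, 3·u - 4·v]].
At the point, J = [[2.000, -3.000], [-9.500, -5.000]] (det J = -38.500).
Solving J·Δ = −F gives Δ = (0.019, -0.237).
Then the next iterate is (u, v)₁ = (-0.981, 0.263).

(-0.981, 0.263)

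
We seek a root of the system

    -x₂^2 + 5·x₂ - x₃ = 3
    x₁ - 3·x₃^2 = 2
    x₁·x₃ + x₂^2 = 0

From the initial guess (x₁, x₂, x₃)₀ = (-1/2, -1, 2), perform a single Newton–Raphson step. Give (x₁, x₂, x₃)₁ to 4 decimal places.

(0.6338, 0.4123, 0.8862)

At (-1/2, -1, 2): F = (-11.0000, -14.5000, 0.0000).
Jacobian J = [[0, -2·x₂ + 5, -1], [1, 0, -6·x₃], [x₃, 2·x₂, x₁]].
At the point, J = [[0.0000, 7.0000, -1.0000], [1.0000, 0.0000, -12.0000], [2.0000, -2.0000, -0.5000]] (det J = -162.5000).
Solving J·Δ = −F gives Δ = (1.1338, 1.4123, -1.1138).
Then the next iterate is (x₁, x₂, x₃)₁ = (0.6338, 0.4123, 0.8862).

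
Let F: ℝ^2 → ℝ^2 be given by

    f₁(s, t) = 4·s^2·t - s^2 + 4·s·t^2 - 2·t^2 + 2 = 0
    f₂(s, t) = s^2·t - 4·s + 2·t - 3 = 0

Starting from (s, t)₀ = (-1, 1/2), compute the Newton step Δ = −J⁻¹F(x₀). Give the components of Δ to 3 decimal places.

At (-1, 1/2): F = (1.500, 2.500).
Jacobian J = [[8·s·t - 2·s + 4·t^2, 4·s^2 + 8·s·t - 4·t], [2·s·t - 4, s^2 + 2]].
At the point, J = [[-1.000, -2.000], [-5.000, 3.000]] (det J = -13.000).
Solving J·Δ = −F gives Δ = (0.731, 0.385).

(0.731, 0.385)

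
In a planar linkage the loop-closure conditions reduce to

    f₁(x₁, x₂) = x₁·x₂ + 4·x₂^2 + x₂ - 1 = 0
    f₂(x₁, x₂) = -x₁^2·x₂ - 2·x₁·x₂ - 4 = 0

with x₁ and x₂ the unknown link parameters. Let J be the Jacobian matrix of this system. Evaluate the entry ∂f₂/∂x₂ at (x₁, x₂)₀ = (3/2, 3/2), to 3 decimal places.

∂f₂/∂x₂ = -x₁^2 - 2·x₁.
At (3/2, 3/2) this is -5.250.

-5.250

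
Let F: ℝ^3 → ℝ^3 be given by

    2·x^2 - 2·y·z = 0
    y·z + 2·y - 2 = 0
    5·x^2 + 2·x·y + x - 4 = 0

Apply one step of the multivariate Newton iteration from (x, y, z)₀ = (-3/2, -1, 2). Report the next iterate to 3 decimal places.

At (-3/2, -1, 2): F = (8.500, -6.000, 8.750).
Jacobian J = [[4·x, -2·z, -2·y], [0, z + 2, y], [10·x + 2·y + 1, 2·x, 0]].
At the point, J = [[-6.000, -4.000, 2.000], [0.000, 4.000, -1.000], [-16.000, -3.000, 0.000]] (det J = 82.000).
Solving J·Δ = −F gives Δ = (0.299, 1.323, -0.707).
Then the next iterate is (x, y, z)₁ = (-1.201, 0.323, 1.293).

(-1.201, 0.323, 1.293)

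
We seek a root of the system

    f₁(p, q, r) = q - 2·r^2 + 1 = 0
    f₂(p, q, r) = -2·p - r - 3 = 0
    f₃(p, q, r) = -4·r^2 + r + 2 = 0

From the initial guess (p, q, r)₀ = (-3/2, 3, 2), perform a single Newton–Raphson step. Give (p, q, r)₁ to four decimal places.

At (-3/2, 3, 2): F = (-4.0000, -2.0000, -12.0000).
Jacobian J = [[0, 1, -4·r], [-2, 0, -1], [0, 0, -8·r + 1]].
At the point, J = [[0.0000, 1.0000, -8.0000], [-2.0000, 0.0000, -1.0000], [0.0000, 0.0000, -15.0000]] (det J = -30.0000).
Solving J·Δ = −F gives Δ = (-0.6000, -2.4000, -0.8000).
Then the next iterate is (p, q, r)₁ = (-2.1000, 0.6000, 1.2000).

(-2.1000, 0.6000, 1.2000)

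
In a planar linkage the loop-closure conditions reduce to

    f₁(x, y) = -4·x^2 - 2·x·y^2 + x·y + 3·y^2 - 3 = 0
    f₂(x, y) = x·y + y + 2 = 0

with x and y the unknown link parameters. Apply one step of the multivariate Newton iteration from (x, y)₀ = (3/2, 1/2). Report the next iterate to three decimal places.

At (3/2, 1/2): F = (-11.250, 3.250).
Jacobian J = [[-8·x - 2·y^2 + y, -4·x·y + x + 6·y], [y, x + 1]].
At the point, J = [[-12.000, 1.500], [0.500, 2.500]] (det J = -30.750).
Solving J·Δ = −F gives Δ = (-1.073, -1.085).
Then the next iterate is (x, y)₁ = (0.427, -0.585).

(0.427, -0.585)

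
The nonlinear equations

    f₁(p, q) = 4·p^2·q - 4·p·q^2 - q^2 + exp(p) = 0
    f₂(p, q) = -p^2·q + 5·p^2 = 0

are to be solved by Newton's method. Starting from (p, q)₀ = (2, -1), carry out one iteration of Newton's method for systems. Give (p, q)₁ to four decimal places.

(1.0261, -0.8433)

At (2, -1): F = (-17.610944, 24.0000).
Jacobian J = [[8·p·q - 4·q^2 + exp(p), 4·p^2 - 8·p·q - 2·q], [-2·p·q + 10·p, -p^2]].
At the point, J = [[-12.610944, 34.0000], [24.0000, -4.0000]] (det J = -765.556224).
Solving J·Δ = −F gives Δ = (-0.9739, 0.1567).
Then the next iterate is (p, q)₁ = (1.0261, -0.8433).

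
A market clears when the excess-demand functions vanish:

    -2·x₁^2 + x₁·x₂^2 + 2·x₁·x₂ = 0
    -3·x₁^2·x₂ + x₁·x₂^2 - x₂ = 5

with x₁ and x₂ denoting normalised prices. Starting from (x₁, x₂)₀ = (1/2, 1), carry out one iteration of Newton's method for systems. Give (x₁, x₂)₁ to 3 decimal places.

(-3.115, 2.308)

At (1/2, 1): F = (1.000, -6.250).
Jacobian J = [[-4·x₁ + x₂^2 + 2·x₂, 2·x₁·x₂ + 2·x₁], [-6·x₁·x₂ + x₂^2, -3·x₁^2 + 2·x₁·x₂ - 1]].
At the point, J = [[1.000, 2.000], [-2.000, -0.750]] (det J = 3.250).
Solving J·Δ = −F gives Δ = (-3.615, 1.308).
Then the next iterate is (x₁, x₂)₁ = (-3.115, 2.308).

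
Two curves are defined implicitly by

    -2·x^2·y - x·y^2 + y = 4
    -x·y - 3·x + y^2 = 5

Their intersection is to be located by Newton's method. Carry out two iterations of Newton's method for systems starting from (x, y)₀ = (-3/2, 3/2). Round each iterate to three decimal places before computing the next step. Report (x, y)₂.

At (-3/2, 3/2): F = (-5.875, 4.000).
Jacobian J = [[-4·x·y - y^2, -2·x^2 - 2·x·y + 1], [-y - 3, -x + 2·y]].
At the point, J = [[6.750, 1.000], [-4.500, 4.500]] (det J = 34.875).
Solving J·Δ = −F gives Δ = (0.873, -0.016).
Then the next iterate is (x, y)₁ = (-0.627, 1.484).
Round to (-0.627, 1.484) and repeat: F = (-2.30199, 0.01372), J = [[1.51962, 2.07468], [-4.484, 3.595]].
Δ = (0.562, 0.698), so (x, y)₂ = (-0.065, 2.182).

(-0.065, 2.182)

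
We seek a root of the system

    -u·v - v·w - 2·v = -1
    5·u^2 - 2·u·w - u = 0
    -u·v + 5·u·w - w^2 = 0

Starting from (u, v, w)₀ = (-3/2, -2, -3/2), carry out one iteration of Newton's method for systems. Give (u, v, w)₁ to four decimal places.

(-0.8140, -2.8171, -1.2774)

At (-3/2, -2, -3/2): F = (-1.0000, 8.2500, 6.0000).
Jacobian J = [[-v, -u - w - 2, -v], [10·u - 2·w - 1, 0, -2·u], [-v + 5·w, -u, 5·u - 2·w]].
At the point, J = [[2.0000, 1.0000, 2.0000], [-13.0000, 0.0000, 3.0000], [-5.5000, 1.5000, -4.5000]] (det J = -123.0000).
Solving J·Δ = −F gives Δ = (0.6860, -0.8171, 0.2226).
Then the next iterate is (u, v, w)₁ = (-0.8140, -2.8171, -1.2774).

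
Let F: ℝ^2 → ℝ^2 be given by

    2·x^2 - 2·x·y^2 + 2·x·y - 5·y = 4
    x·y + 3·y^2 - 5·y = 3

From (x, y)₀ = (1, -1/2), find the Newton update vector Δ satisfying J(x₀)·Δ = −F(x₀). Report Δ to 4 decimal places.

(0.3750, -0.0625)

At (1, -1/2): F = (-1.0000, -0.2500).
Jacobian J = [[4·x - 2·y^2 + 2·y, -4·x·y + 2·x - 5], [y, x + 6·y - 5]].
At the point, J = [[2.5000, -1.0000], [-0.5000, -7.0000]] (det J = -18.0000).
Solving J·Δ = −F gives Δ = (0.3750, -0.0625).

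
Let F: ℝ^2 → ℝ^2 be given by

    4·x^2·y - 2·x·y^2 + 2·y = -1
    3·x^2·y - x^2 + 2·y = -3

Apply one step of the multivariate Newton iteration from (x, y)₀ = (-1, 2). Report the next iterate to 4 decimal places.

(2.1500, 5.9000)

At (-1, 2): F = (21.0000, 12.0000).
Jacobian J = [[8·x·y - 2·y^2, 4·x^2 - 4·x·y + 2], [6·x·y - 2·x, 3·x^2 + 2]].
At the point, J = [[-24.0000, 14.0000], [-10.0000, 5.0000]] (det J = 20.0000).
Solving J·Δ = −F gives Δ = (3.1500, 3.9000).
Then the next iterate is (x, y)₁ = (2.1500, 5.9000).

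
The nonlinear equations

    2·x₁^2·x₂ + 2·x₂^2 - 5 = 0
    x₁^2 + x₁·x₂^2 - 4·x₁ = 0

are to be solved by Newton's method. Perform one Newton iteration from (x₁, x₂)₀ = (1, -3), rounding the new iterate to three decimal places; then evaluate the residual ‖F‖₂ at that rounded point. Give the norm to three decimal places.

At (1, -3): F = (7.000, 6.000).
Jacobian J = [[4·x₁·x₂, 2·x₁^2 + 4·x₂], [2·x₁ + x₂^2 - 4, 2·x₁·x₂]].
At the point, J = [[-12.000, -10.000], [7.000, -6.000]] (det J = 142.000).
Solving J·Δ = −F gives Δ = (-0.127, 0.852).
Then the next iterate is (x₁, x₂)₁ = (0.873, -2.148).
Re-evaluating at (0.873, -2.148): F = (0.95370, 1.29807), so ‖F‖₂ = 1.611.

1.611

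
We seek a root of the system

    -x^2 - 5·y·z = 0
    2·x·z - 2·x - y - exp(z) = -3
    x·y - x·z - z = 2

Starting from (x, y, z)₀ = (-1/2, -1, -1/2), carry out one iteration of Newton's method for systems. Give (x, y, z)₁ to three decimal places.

(1.704, -10.626, 4.422)

At (-1/2, -1, -1/2): F = (-2.750, 4.89347, -1.250).
Jacobian J = [[-2·x, -5·z, -5·y], [2·z - 2, -1, 2·x - exp(z)], [y - z, x, -x - 1]].
At the point, J = [[1.000, 2.500, 5.000], [-3.000, -1.000, -1.60653], [-0.500, -0.500, -0.500]] (det J = 2.95490).
Solving J·Δ = −F gives Δ = (2.204, -9.626, 4.922).
Then the next iterate is (x, y, z)₁ = (1.704, -10.626, 4.422).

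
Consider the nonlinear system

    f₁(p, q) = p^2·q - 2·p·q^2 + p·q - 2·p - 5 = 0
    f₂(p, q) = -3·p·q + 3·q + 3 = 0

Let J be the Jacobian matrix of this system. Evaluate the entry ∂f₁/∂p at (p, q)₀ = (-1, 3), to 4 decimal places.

∂f₁/∂p = 2·p·q - 2·q^2 + q - 2.
At (-1, 3) this is -23.0000.

-23.0000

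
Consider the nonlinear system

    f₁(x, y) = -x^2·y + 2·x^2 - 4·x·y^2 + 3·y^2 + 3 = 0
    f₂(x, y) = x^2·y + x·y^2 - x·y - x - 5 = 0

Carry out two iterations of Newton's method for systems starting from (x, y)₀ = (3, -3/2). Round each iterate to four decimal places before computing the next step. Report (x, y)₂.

(0.6638, -3.0257)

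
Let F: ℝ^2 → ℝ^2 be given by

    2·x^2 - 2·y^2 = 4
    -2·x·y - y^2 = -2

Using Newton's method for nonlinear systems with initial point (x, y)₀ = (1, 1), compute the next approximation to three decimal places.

At (1, 1): F = (-4.000, -1.000).
Jacobian J = [[4·x, -4·y], [-2·y, -2·x - 2·y]].
At the point, J = [[4.000, -4.000], [-2.000, -4.000]] (det J = -24.000).
Solving J·Δ = −F gives Δ = (0.500, -0.500).
Then the next iterate is (x, y)₁ = (1.500, 0.500).

(1.500, 0.500)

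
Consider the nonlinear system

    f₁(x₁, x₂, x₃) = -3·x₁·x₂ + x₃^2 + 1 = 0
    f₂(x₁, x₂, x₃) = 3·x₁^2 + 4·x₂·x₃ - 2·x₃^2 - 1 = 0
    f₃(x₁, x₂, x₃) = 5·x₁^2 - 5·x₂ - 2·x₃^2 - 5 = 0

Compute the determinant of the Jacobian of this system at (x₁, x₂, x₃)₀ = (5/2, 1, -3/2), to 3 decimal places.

J = [[-3·x₂, -3·x₁, 2·x₃], [6·x₁, 4·x₃, 4·x₂ - 4·x₃], [10·x₁, -5, -4·x₃]].
At the point, J = [[-3.000, -7.500, -3.000], [15.000, -6.000, 10.000], [25.000, -5.000, 6.000]].
det J = -1467.000.

-1467.000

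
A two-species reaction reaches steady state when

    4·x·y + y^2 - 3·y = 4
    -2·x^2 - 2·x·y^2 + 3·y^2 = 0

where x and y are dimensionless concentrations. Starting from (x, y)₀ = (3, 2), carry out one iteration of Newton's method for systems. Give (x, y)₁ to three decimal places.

At (3, 2): F = (18.000, -30.000).
Jacobian J = [[4·y, 4·x + 2·y - 3], [-4·x - 2·y^2, -4·x·y + 6·y]].
At the point, J = [[8.000, 13.000], [-20.000, -12.000]] (det J = 164.000).
Solving J·Δ = −F gives Δ = (-1.061, -0.732).
Then the next iterate is (x, y)₁ = (1.939, 1.268).

(1.939, 1.268)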